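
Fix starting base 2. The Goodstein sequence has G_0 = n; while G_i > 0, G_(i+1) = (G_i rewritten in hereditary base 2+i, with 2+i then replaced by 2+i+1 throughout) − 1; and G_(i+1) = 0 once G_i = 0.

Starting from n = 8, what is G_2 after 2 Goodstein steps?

G_0 = 8. HB_2(8) = 2^(2 + 1). Bump = 81. G_1 = 80.
G_1 = 80. HB_3(80) = 2·3^3 + 2·3^2 + 2·3 + 2. Bump = 554. G_2 = 553.
G_2 = 553. HB_4(553) = 2·4^4 + 2·4^2 + 2·4 + 1. Bump = 6311. G_3 = 6310.

553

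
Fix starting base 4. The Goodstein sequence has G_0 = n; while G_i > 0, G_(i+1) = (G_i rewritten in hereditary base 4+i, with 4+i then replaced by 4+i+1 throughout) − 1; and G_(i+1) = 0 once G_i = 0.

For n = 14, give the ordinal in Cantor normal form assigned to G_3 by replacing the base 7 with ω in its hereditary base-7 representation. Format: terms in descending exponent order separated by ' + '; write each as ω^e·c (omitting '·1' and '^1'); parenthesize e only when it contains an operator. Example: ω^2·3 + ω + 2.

[0] 14 ≡ 3·4 + 2 (base 4). Lift 5: 17. −1: 16.
[1] 16 ≡ 3·5 + 1 (base 5). Lift 6: 19. −1: 18.
[2] 18 ≡ 3·6 (base 6). Lift 7: 21. −1: 20.

ω·2 + 6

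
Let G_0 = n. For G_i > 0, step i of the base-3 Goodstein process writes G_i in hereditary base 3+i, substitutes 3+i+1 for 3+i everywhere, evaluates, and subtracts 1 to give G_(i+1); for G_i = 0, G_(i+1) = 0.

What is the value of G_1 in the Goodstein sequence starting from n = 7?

7 —HB3→ 2·3 + 1 —bump→ 2·4 + 1 = 9 —(−1)→ 8
8 —HB4→ 2·4 —bump→ 2·5 = 10 —(−1)→ 9

8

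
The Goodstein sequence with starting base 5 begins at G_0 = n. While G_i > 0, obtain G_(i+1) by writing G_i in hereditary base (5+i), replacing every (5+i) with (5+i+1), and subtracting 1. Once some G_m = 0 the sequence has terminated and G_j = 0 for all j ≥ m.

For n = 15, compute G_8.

base 5: 15 = 3·5; at 6: 3·6 = 18; next = 17
base 6: 17 = 2·6 + 5; at 7: 2·7 + 5 = 19; next = 18
base 7: 18 = 2·7 + 4; at 8: 2·8 + 4 = 20; next = 19
base 8: 19 = 2·8 + 3; at 9: 2·9 + 3 = 21; next = 20
base 9: 20 = 2·9 + 2; at 10: 2·10 + 2 = 22; next = 21
base 10: 21 = 2·10 + 1; at 11: 2·11 + 1 = 23; next = 22
base 11: 22 = 2·11; at 12: 2·12 = 24; next = 23
base 12: 23 = 12 + 11; at 13: 13 + 11 = 24; next = 23
base 13: 23 = 13 + 10; at 14: 14 + 10 = 24; next = 23

23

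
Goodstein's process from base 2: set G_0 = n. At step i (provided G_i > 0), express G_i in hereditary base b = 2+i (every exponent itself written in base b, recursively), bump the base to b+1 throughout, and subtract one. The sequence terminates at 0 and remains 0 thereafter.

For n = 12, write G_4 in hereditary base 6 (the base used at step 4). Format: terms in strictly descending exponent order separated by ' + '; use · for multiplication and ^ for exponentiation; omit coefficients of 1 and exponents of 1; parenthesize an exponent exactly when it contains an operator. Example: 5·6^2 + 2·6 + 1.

G_0 = 12. HB_2(12) = 2^(2 + 1) + 2^2. Bump = 108. G_1 = 107.
G_1 = 107. HB_3(107) = 3^(3 + 1) + 2·3^2 + 2·3 + 2. Bump = 1066. G_2 = 1065.
G_2 = 1065. HB_4(1065) = 4^(4 + 1) + 2·4^2 + 2·4 + 1. Bump = 15686. G_3 = 15685.
G_3 = 15685. HB_5(15685) = 5^(5 + 1) + 2·5^2 + 2·5. Bump = 280020. G_4 = 280019.

6^(6 + 1) + 2·6^2 + 6 + 5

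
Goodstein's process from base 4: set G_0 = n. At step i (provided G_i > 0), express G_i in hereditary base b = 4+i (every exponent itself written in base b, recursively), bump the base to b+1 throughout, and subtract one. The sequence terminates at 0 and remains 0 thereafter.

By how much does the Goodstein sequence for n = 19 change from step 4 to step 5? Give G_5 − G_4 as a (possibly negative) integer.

6

base 4: 19 = 4^2 + 3; at 5: 5^2 + 3 = 28; next = 27
base 5: 27 = 5^2 + 2; at 6: 6^2 + 2 = 38; next = 37
base 6: 37 = 6^2 + 1; at 7: 7^2 + 1 = 50; next = 49
base 7: 49 = 7^2; at 8: 8^2 = 64; next = 63
base 8: 63 = 7·8 + 7; at 9: 7·9 + 7 = 70; next = 69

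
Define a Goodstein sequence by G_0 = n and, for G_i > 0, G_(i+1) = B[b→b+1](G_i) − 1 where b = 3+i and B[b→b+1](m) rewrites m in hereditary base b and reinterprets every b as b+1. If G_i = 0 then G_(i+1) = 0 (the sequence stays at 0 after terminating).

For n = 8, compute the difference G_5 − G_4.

0

[0] 8 ≡ 2·3 + 2 (base 3). Lift 4: 10. −1: 9.
[1] 9 ≡ 2·4 + 1 (base 4). Lift 5: 11. −1: 10.
[2] 10 ≡ 2·5 (base 5). Lift 6: 12. −1: 11.
[3] 11 ≡ 6 + 5 (base 6). Lift 7: 12. −1: 11.
[4] 11 ≡ 7 + 4 (base 7). Lift 8: 12. −1: 11.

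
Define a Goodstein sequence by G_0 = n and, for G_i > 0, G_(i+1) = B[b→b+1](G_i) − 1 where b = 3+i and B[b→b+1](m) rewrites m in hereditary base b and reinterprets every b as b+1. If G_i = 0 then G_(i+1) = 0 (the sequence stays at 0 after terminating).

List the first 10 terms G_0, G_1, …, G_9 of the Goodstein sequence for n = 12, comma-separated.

12, 19, 27, 37, 49, 63, 69, 75, 81, 87

[0] 12 ≡ 3^2 + 3 (base 3). Lift 4: 20. −1: 19.
[1] 19 ≡ 4^2 + 3 (base 4). Lift 5: 28. −1: 27.
[2] 27 ≡ 5^2 + 2 (base 5). Lift 6: 38. −1: 37.
[3] 37 ≡ 6^2 + 1 (base 6). Lift 7: 50. −1: 49.
[4] 49 ≡ 7^2 (base 7). Lift 8: 64. −1: 63.
[5] 63 ≡ 7·8 + 7 (base 8). Lift 9: 70. −1: 69.
[6] 69 ≡ 7·9 + 6 (base 9). Lift 10: 76. −1: 75.
[7] 75 ≡ 7·10 + 5 (base 10). Lift 11: 82. −1: 81.
[8] 81 ≡ 7·11 + 4 (base 11). Lift 12: 88. −1: 87.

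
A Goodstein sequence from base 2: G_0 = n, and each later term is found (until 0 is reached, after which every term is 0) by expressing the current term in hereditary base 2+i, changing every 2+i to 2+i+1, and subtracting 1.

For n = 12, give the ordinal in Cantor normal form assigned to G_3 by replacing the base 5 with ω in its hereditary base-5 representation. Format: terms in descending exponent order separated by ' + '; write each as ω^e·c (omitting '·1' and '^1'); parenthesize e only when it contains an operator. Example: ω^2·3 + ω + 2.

base 2: 12 = 2^(2 + 1) + 2^2; at 3: 3^(3 + 1) + 3^3 = 108; next = 107
base 3: 107 = 3^(3 + 1) + 2·3^2 + 2·3 + 2; at 4: 4^(4 + 1) + 2·4^2 + 2·4 + 2 = 1066; next = 1065
base 4: 1065 = 4^(4 + 1) + 2·4^2 + 2·4 + 1; at 5: 5^(5 + 1) + 2·5^2 + 2·5 + 1 = 15686; next = 15685
base 5: 15685 = 5^(5 + 1) + 2·5^2 + 2·5; at 6: 6^(6 + 1) + 2·6^2 + 2·6 = 280020; next = 280019

ω^(ω + 1) + ω^2·2 + ω·2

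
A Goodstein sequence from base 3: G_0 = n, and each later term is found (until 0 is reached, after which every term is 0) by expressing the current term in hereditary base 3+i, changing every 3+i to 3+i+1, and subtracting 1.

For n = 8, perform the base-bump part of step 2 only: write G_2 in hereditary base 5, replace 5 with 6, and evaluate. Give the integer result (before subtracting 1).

12

base 3: 8 = 2·3 + 2; at 4: 2·4 + 2 = 10; next = 9
base 4: 9 = 2·4 + 1; at 5: 2·5 + 1 = 11; next = 10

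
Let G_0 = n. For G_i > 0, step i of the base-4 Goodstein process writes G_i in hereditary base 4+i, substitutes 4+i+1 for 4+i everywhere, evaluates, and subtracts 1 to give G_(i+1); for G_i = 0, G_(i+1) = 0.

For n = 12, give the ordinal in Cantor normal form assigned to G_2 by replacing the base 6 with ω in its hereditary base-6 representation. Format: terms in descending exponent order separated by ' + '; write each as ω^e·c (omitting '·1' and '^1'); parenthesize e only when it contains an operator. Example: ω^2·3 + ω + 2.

ω·2 + 3

G_0 = 12. HB_4(12) = 3·4. Bump = 15. G_1 = 14.
G_1 = 14. HB_5(14) = 2·5 + 4. Bump = 16. G_2 = 15.
G_2 = 15. HB_6(15) = 2·6 + 3. Bump = 17. G_3 = 16.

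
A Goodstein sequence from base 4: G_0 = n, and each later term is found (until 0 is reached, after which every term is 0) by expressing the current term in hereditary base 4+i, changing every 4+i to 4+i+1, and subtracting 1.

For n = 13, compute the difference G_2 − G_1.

13 —HB4→ 3·4 + 1 —bump→ 3·5 + 1 = 16 —(−1)→ 15
15 —HB5→ 3·5 —bump→ 3·6 = 18 —(−1)→ 17

2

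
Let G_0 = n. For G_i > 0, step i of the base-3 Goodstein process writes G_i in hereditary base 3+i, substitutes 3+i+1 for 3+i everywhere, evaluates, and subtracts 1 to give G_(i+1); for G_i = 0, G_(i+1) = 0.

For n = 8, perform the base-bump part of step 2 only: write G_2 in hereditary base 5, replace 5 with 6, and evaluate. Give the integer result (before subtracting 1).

12

base 3: 8 = 2·3 + 2; at 4: 2·4 + 2 = 10; next = 9
base 4: 9 = 2·4 + 1; at 5: 2·5 + 1 = 11; next = 10
base 5: 10 = 2·5; at 6: 2·6 = 12; next = 11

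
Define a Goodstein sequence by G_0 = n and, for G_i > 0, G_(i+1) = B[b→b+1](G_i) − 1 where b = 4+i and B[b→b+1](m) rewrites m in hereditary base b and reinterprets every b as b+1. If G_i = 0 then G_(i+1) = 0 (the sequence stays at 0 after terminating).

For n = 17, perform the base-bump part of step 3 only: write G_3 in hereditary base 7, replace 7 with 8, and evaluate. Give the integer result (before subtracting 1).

44

step 0: 17 = 4^2 + 1; sub 5 for 4: 5^2 + 1; = 26; G_1 = 26−1 = 25
step 1: 25 = 5^2; sub 6 for 5: 6^2; = 36; G_2 = 36−1 = 35
step 2: 35 = 5·6 + 5; sub 7 for 6: 5·7 + 5; = 40; G_3 = 40−1 = 39
step 3: 39 = 5·7 + 4; sub 8 for 7: 5·8 + 4; = 44; G_4 = 44−1 = 43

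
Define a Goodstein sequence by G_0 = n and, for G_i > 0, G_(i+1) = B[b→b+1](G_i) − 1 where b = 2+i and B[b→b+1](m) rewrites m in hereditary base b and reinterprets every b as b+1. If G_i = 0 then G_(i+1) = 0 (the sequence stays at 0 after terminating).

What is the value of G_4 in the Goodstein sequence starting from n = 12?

280019

i=0: 12 = 2^(2 + 1) + 2^2 (b=2); 2→3: 3^(3 + 1) + 3^3 = 108; 108−1 = 107
i=1: 107 = 3^(3 + 1) + 2·3^2 + 2·3 + 2 (b=3); 3→4: 4^(4 + 1) + 2·4^2 + 2·4 + 2 = 1066; 1066−1 = 1065
i=2: 1065 = 4^(4 + 1) + 2·4^2 + 2·4 + 1 (b=4); 4→5: 5^(5 + 1) + 2·5^2 + 2·5 + 1 = 15686; 15686−1 = 15685
i=3: 15685 = 5^(5 + 1) + 2·5^2 + 2·5 (b=5); 5→6: 6^(6 + 1) + 2·6^2 + 2·6 = 280020; 280020−1 = 280019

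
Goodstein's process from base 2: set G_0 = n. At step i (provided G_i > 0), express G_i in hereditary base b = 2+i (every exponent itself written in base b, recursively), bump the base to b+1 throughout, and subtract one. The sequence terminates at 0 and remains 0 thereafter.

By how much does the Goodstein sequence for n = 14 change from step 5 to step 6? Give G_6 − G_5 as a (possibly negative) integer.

128542131

i=0: 14 = 2^(2 + 1) + 2^2 + 2 (b=2); 2→3: 3^(3 + 1) + 3^3 + 3 = 111; 111−1 = 110
i=1: 110 = 3^(3 + 1) + 3^3 + 2 (b=3); 3→4: 4^(4 + 1) + 4^4 + 2 = 1282; 1282−1 = 1281
i=2: 1281 = 4^(4 + 1) + 4^4 + 1 (b=4); 4→5: 5^(5 + 1) + 5^5 + 1 = 18751; 18751−1 = 18750
i=3: 18750 = 5^(5 + 1) + 5^5 (b=5); 5→6: 6^(6 + 1) + 6^6 = 326592; 326592−1 = 326591
i=4: 326591 = 6^(6 + 1) + 5·6^5 + 5·6^4 + 5·6^3 + 5·6^2 + 5·6 + 5 (b=6); 6→7: 7^(7 + 1) + 5·7^5 + 5·7^4 + 5·7^3 + 5·7^2 + 5·7 + 5 = 5862841; 5862841−1 = 5862840
i=5: 5862840 = 7^(7 + 1) + 5·7^5 + 5·7^4 + 5·7^3 + 5·7^2 + 5·7 + 4 (b=7); 7→8: 8^(8 + 1) + 5·8^5 + 5·8^4 + 5·8^3 + 5·8^2 + 5·8 + 4 = 134404972; 134404972−1 = 134404971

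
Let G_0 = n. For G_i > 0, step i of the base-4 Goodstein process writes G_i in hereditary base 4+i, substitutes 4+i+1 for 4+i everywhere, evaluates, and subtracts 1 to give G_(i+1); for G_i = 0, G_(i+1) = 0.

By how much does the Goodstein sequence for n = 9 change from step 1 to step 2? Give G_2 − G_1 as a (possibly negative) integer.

step 0: 9 = 2·4 + 1; sub 5 for 4: 2·5 + 1; = 11; G_1 = 11−1 = 10
step 1: 10 = 2·5; sub 6 for 5: 2·6; = 12; G_2 = 12−1 = 11

1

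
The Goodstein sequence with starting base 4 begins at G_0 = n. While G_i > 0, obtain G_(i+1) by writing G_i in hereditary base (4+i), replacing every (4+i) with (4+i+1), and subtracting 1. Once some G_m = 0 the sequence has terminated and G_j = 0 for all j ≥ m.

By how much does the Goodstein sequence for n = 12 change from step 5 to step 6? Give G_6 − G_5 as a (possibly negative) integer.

step 0: 12 = 3·4; sub 5 for 4: 3·5; = 15; G_1 = 15−1 = 14
step 1: 14 = 2·5 + 4; sub 6 for 5: 2·6 + 4; = 16; G_2 = 16−1 = 15
step 2: 15 = 2·6 + 3; sub 7 for 6: 2·7 + 3; = 17; G_3 = 17−1 = 16
step 3: 16 = 2·7 + 2; sub 8 for 7: 2·8 + 2; = 18; G_4 = 18−1 = 17
step 4: 17 = 2·8 + 1; sub 9 for 8: 2·9 + 1; = 19; G_5 = 19−1 = 18
step 5: 18 = 2·9; sub 10 for 9: 2·10; = 20; G_6 = 20−1 = 19

1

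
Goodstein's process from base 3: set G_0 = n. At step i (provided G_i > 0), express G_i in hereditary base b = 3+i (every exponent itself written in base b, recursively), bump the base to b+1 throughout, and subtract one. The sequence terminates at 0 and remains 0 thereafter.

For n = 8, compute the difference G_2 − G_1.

1

G_0 = 8. HB_3(8) = 2·3 + 2. Bump = 10. G_1 = 9.
G_1 = 9. HB_4(9) = 2·4 + 1. Bump = 11. G_2 = 10.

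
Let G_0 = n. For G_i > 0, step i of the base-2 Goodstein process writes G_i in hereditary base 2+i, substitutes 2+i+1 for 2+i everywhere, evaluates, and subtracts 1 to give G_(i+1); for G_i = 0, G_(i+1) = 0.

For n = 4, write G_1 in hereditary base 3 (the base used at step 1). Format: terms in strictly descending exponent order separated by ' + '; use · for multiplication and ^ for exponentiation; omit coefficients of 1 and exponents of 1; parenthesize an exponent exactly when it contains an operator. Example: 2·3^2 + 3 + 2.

4 —HB2→ 2^2 —bump→ 3^3 = 27 —(−1)→ 26
26 —HB3→ 2·3^2 + 2·3 + 2 —bump→ 2·4^2 + 2·4 + 2 = 42 —(−1)→ 41

2·3^2 + 2·3 + 2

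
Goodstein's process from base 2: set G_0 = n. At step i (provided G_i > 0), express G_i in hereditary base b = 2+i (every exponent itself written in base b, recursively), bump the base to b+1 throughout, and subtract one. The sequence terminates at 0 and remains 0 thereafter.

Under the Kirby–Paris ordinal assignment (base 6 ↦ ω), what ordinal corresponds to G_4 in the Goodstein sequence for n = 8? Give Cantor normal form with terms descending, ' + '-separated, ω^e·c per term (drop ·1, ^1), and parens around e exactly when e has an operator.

ω^ω·2 + ω^2·2 + ω + 5

[0] 8 ≡ 2^(2 + 1) (base 2). Lift 3: 81. −1: 80.
[1] 80 ≡ 2·3^3 + 2·3^2 + 2·3 + 2 (base 3). Lift 4: 554. −1: 553.
[2] 553 ≡ 2·4^4 + 2·4^2 + 2·4 + 1 (base 4). Lift 5: 6311. −1: 6310.
[3] 6310 ≡ 2·5^5 + 2·5^2 + 2·5 (base 5). Lift 6: 93396. −1: 93395.
[4] 93395 ≡ 2·6^6 + 2·6^2 + 6 + 5 (base 6). Lift 7: 1647196. −1: 1647195.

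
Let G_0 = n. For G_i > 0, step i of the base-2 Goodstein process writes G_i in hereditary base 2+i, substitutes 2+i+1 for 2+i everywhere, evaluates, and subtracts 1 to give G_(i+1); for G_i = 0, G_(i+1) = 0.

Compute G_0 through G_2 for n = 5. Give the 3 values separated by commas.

5, 27, 255

(0) 5|_2 = 2^2 + 1 ↦ 3^3 + 1|_3 = 28 ⇒ 27
(1) 27|_3 = 3^3 ↦ 4^4|_4 = 256 ⇒ 255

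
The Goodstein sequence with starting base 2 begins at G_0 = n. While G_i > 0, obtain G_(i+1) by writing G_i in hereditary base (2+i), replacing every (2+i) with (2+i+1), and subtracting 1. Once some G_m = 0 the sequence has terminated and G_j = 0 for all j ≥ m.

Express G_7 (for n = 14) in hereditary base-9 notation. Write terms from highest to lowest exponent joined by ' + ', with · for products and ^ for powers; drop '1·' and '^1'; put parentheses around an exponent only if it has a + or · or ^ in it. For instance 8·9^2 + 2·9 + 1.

14 —HB2→ 2^(2 + 1) + 2^2 + 2 —bump→ 3^(3 + 1) + 3^3 + 3 = 111 —(−1)→ 110
110 —HB3→ 3^(3 + 1) + 3^3 + 2 —bump→ 4^(4 + 1) + 4^4 + 2 = 1282 —(−1)→ 1281
1281 —HB4→ 4^(4 + 1) + 4^4 + 1 —bump→ 5^(5 + 1) + 5^5 + 1 = 18751 —(−1)→ 18750
18750 —HB5→ 5^(5 + 1) + 5^5 —bump→ 6^(6 + 1) + 6^6 = 326592 —(−1)→ 326591
326591 —HB6→ 6^(6 + 1) + 5·6^5 + 5·6^4 + 5·6^3 + 5·6^2 + 5·6 + 5 —bump→ 7^(7 + 1) + 5·7^5 + 5·7^4 + 5·7^3 + 5·7^2 + 5·7 + 5 = 5862841 —(−1)→ 5862840
5862840 —HB7→ 7^(7 + 1) + 5·7^5 + 5·7^4 + 5·7^3 + 5·7^2 + 5·7 + 4 —bump→ 8^(8 + 1) + 5·8^5 + 5·8^4 + 5·8^3 + 5·8^2 + 5·8 + 4 = 134404972 —(−1)→ 134404971
134404971 —HB8→ 8^(8 + 1) + 5·8^5 + 5·8^4 + 5·8^3 + 5·8^2 + 5·8 + 3 —bump→ 9^(9 + 1) + 5·9^5 + 5·9^4 + 5·9^3 + 5·9^2 + 5·9 + 3 = 3487116549 —(−1)→ 3487116548
3487116548 —HB9→ 9^(9 + 1) + 5·9^5 + 5·9^4 + 5·9^3 + 5·9^2 + 5·9 + 2 —bump→ 10^(10 + 1) + 5·10^5 + 5·10^4 + 5·10^3 + 5·10^2 + 5·10 + 2 = 100000555552 —(−1)→ 100000555551

9^(9 + 1) + 5·9^5 + 5·9^4 + 5·9^3 + 5·9^2 + 5·9 + 2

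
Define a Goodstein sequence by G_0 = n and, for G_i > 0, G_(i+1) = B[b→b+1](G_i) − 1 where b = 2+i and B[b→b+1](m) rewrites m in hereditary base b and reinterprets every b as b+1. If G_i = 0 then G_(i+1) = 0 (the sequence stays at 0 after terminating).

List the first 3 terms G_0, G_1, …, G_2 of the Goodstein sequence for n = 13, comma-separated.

(0) 13|_2 = 2^(2 + 1) + 2^2 + 1 ↦ 3^(3 + 1) + 3^3 + 1|_3 = 109 ⇒ 108
(1) 108|_3 = 3^(3 + 1) + 3^3 ↦ 4^(4 + 1) + 4^4|_4 = 1280 ⇒ 1279

13, 108, 1279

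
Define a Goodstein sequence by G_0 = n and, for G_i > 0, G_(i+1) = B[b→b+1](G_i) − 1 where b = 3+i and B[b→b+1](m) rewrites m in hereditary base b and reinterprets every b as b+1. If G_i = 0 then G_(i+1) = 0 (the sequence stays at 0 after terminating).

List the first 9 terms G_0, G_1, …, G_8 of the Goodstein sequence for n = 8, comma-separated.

step 0: 8 = 2·3 + 2; sub 4 for 3: 2·4 + 2; = 10; G_1 = 10−1 = 9
step 1: 9 = 2·4 + 1; sub 5 for 4: 2·5 + 1; = 11; G_2 = 11−1 = 10
step 2: 10 = 2·5; sub 6 for 5: 2·6; = 12; G_3 = 12−1 = 11
step 3: 11 = 6 + 5; sub 7 for 6: 7 + 5; = 12; G_4 = 12−1 = 11
step 4: 11 = 7 + 4; sub 8 for 7: 8 + 4; = 12; G_5 = 12−1 = 11
step 5: 11 = 8 + 3; sub 9 for 8: 9 + 3; = 12; G_6 = 12−1 = 11
step 6: 11 = 9 + 2; sub 10 for 9: 10 + 2; = 12; G_7 = 12−1 = 11
step 7: 11 = 10 + 1; sub 11 for 10: 11 + 1; = 12; G_8 = 12−1 = 11

8, 9, 10, 11, 11, 11, 11, 11, 11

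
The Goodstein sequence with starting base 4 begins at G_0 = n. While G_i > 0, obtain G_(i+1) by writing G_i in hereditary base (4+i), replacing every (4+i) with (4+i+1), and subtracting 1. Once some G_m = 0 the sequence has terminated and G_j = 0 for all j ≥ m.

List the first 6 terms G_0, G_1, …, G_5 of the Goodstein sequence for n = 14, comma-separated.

14, 16, 18, 20, 21, 22

(0) 14|_4 = 3·4 + 2 ↦ 3·5 + 2|_5 = 17 ⇒ 16
(1) 16|_5 = 3·5 + 1 ↦ 3·6 + 1|_6 = 19 ⇒ 18
(2) 18|_6 = 3·6 ↦ 3·7|_7 = 21 ⇒ 20
(3) 20|_7 = 2·7 + 6 ↦ 2·8 + 6|_8 = 22 ⇒ 21
(4) 21|_8 = 2·8 + 5 ↦ 2·9 + 5|_9 = 23 ⇒ 22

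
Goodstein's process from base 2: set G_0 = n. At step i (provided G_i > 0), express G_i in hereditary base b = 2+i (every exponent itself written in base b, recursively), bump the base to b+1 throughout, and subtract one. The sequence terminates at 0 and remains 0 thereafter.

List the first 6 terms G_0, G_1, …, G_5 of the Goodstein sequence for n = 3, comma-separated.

step 0: 3 = 2 + 1; sub 3 for 2: 3 + 1; = 4; G_1 = 4−1 = 3
step 1: 3 = 3; sub 4 for 3: 4; = 4; G_2 = 4−1 = 3
step 2: 3 = 3; sub 5 for 4: 3; = 3; G_3 = 3−1 = 2
step 3: 2 = 2; sub 6 for 5: 2; = 2; G_4 = 2−1 = 1
step 4: 1 = 1; sub 7 for 6: 1; = 1; G_5 = 1−1 = 0

3, 3, 3, 2, 1, 0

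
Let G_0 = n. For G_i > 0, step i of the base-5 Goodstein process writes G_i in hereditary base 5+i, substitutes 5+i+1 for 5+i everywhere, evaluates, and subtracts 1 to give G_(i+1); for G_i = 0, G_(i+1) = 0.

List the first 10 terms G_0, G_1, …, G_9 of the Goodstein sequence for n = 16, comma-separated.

16, 18, 20, 21, 22, 23, 24, 25, 26, 27

16 —HB5→ 3·5 + 1 —bump→ 3·6 + 1 = 19 —(−1)→ 18
18 —HB6→ 3·6 —bump→ 3·7 = 21 —(−1)→ 20
20 —HB7→ 2·7 + 6 —bump→ 2·8 + 6 = 22 —(−1)→ 21
21 —HB8→ 2·8 + 5 —bump→ 2·9 + 5 = 23 —(−1)→ 22
22 —HB9→ 2·9 + 4 —bump→ 2·10 + 4 = 24 —(−1)→ 23
23 —HB10→ 2·10 + 3 —bump→ 2·11 + 3 = 25 —(−1)→ 24
24 —HB11→ 2·11 + 2 —bump→ 2·12 + 2 = 26 —(−1)→ 25
25 —HB12→ 2·12 + 1 —bump→ 2·13 + 1 = 27 —(−1)→ 26
26 —HB13→ 2·13 —bump→ 2·14 = 28 —(−1)→ 27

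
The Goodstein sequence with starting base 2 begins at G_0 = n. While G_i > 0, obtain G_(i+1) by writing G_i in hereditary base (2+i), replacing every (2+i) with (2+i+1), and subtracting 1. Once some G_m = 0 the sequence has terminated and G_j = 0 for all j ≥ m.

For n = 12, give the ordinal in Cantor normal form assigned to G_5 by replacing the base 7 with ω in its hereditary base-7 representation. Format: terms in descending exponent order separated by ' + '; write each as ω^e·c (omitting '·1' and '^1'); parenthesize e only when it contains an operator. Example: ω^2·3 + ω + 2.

ω^(ω + 1) + ω^2·2 + ω + 4

i=0: 12 = 2^(2 + 1) + 2^2 (b=2); 2→3: 3^(3 + 1) + 3^3 = 108; 108−1 = 107
i=1: 107 = 3^(3 + 1) + 2·3^2 + 2·3 + 2 (b=3); 3→4: 4^(4 + 1) + 2·4^2 + 2·4 + 2 = 1066; 1066−1 = 1065
i=2: 1065 = 4^(4 + 1) + 2·4^2 + 2·4 + 1 (b=4); 4→5: 5^(5 + 1) + 2·5^2 + 2·5 + 1 = 15686; 15686−1 = 15685
i=3: 15685 = 5^(5 + 1) + 2·5^2 + 2·5 (b=5); 5→6: 6^(6 + 1) + 2·6^2 + 2·6 = 280020; 280020−1 = 280019
i=4: 280019 = 6^(6 + 1) + 2·6^2 + 6 + 5 (b=6); 6→7: 7^(7 + 1) + 2·7^2 + 7 + 5 = 5764911; 5764911−1 = 5764910
i=5: 5764910 = 7^(7 + 1) + 2·7^2 + 7 + 4 (b=7); 7→8: 8^(8 + 1) + 2·8^2 + 8 + 4 = 134217868; 134217868−1 = 134217867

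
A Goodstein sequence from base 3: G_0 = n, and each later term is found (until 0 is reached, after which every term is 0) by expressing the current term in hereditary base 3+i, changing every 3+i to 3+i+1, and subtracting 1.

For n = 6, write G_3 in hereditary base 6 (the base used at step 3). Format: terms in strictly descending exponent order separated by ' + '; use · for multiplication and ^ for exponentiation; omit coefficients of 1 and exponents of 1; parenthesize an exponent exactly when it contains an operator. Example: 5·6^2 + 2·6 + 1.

6 —HB3→ 2·3 —bump→ 2·4 = 8 —(−1)→ 7
7 —HB4→ 4 + 3 —bump→ 5 + 3 = 8 —(−1)→ 7
7 —HB5→ 5 + 2 —bump→ 6 + 2 = 8 —(−1)→ 7

6 + 1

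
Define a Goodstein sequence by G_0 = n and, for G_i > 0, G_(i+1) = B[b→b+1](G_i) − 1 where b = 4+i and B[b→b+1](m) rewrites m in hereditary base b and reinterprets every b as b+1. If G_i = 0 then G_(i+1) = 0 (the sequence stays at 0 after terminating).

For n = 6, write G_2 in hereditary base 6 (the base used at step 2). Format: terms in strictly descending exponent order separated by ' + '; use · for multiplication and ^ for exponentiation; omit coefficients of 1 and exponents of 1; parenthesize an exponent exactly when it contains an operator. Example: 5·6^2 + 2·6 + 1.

i=0: 6 = 4 + 2 (b=4); 4→5: 5 + 2 = 7; 7−1 = 6
i=1: 6 = 5 + 1 (b=5); 5→6: 6 + 1 = 7; 7−1 = 6
i=2: 6 = 6 (b=6); 6→7: 7 = 7; 7−1 = 6

6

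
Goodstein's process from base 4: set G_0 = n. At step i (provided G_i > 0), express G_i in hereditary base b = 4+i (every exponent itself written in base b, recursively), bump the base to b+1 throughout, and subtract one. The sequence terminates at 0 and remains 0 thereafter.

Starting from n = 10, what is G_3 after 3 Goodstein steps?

13

i=0: 10 = 2·4 + 2 (b=4); 4→5: 2·5 + 2 = 12; 12−1 = 11
i=1: 11 = 2·5 + 1 (b=5); 5→6: 2·6 + 1 = 13; 13−1 = 12
i=2: 12 = 2·6 (b=6); 6→7: 2·7 = 14; 14−1 = 13
i=3: 13 = 7 + 6 (b=7); 7→8: 8 + 6 = 14; 14−1 = 13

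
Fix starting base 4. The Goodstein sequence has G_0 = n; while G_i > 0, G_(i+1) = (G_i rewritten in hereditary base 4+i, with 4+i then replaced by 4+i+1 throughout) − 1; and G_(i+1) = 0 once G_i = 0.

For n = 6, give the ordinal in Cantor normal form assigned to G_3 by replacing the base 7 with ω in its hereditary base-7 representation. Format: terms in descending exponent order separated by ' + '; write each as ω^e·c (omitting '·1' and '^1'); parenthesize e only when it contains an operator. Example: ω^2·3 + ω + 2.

6

G_0 = 6. HB_4(6) = 4 + 2. Bump = 7. G_1 = 6.
G_1 = 6. HB_5(6) = 5 + 1. Bump = 7. G_2 = 6.
G_2 = 6. HB_6(6) = 6. Bump = 7. G_3 = 6.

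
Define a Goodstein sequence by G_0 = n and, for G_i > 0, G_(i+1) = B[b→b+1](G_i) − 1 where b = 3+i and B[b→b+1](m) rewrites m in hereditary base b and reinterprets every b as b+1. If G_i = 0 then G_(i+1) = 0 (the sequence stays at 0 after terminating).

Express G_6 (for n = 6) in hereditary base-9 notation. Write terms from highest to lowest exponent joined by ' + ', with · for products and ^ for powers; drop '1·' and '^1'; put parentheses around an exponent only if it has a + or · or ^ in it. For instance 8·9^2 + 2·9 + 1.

6

step 0: 6 = 2·3; sub 4 for 3: 2·4; = 8; G_1 = 8−1 = 7
step 1: 7 = 4 + 3; sub 5 for 4: 5 + 3; = 8; G_2 = 8−1 = 7
step 2: 7 = 5 + 2; sub 6 for 5: 6 + 2; = 8; G_3 = 8−1 = 7
step 3: 7 = 6 + 1; sub 7 for 6: 7 + 1; = 8; G_4 = 8−1 = 7
step 4: 7 = 7; sub 8 for 7: 8; = 8; G_5 = 8−1 = 7
step 5: 7 = 7; sub 9 for 8: 7; = 7; G_6 = 7−1 = 6
step 6: 6 = 6; sub 10 for 9: 6; = 6; G_7 = 6−1 = 5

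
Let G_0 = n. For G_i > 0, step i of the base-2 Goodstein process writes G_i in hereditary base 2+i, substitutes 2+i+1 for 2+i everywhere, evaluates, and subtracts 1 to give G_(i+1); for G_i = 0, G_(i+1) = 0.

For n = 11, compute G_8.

70077777775

[0] 11 ≡ 2^(2 + 1) + 2 + 1 (base 2). Lift 3: 85. −1: 84.
[1] 84 ≡ 3^(3 + 1) + 3 (base 3). Lift 4: 1028. −1: 1027.
[2] 1027 ≡ 4^(4 + 1) + 3 (base 4). Lift 5: 15628. −1: 15627.
[3] 15627 ≡ 5^(5 + 1) + 2 (base 5). Lift 6: 279938. −1: 279937.
[4] 279937 ≡ 6^(6 + 1) + 1 (base 6). Lift 7: 5764802. −1: 5764801.
[5] 5764801 ≡ 7^(7 + 1) (base 7). Lift 8: 134217728. −1: 134217727.
[6] 134217727 ≡ 7·8^8 + 7·8^7 + 7·8^6 + 7·8^5 + 7·8^4 + 7·8^3 + 7·8^2 + 7·8 + 7 (base 8). Lift 9: 2749609303. −1: 2749609302.
[7] 2749609302 ≡ 7·9^9 + 7·9^7 + 7·9^6 + 7·9^5 + 7·9^4 + 7·9^3 + 7·9^2 + 7·9 + 6 (base 9). Lift 10: 70077777776. −1: 70077777775.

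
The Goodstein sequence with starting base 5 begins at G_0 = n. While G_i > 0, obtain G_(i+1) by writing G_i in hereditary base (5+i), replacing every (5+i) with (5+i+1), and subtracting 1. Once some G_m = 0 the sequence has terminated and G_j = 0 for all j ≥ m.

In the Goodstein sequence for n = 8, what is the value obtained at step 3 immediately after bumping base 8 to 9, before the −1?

i=0: 8 = 5 + 3 (b=5); 5→6: 6 + 3 = 9; 9−1 = 8
i=1: 8 = 6 + 2 (b=6); 6→7: 7 + 2 = 9; 9−1 = 8
i=2: 8 = 7 + 1 (b=7); 7→8: 8 + 1 = 9; 9−1 = 8
i=3: 8 = 8 (b=8); 8→9: 9 = 9; 9−1 = 8

9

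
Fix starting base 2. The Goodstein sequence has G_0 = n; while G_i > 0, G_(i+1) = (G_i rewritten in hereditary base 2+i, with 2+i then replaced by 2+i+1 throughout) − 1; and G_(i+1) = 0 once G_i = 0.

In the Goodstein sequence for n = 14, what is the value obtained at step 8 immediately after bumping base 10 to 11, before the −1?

step 0: 14 = 2^(2 + 1) + 2^2 + 2; sub 3 for 2: 3^(3 + 1) + 3^3 + 3; = 111; G_1 = 111−1 = 110
step 1: 110 = 3^(3 + 1) + 3^3 + 2; sub 4 for 3: 4^(4 + 1) + 4^4 + 2; = 1282; G_2 = 1282−1 = 1281
step 2: 1281 = 4^(4 + 1) + 4^4 + 1; sub 5 for 4: 5^(5 + 1) + 5^5 + 1; = 18751; G_3 = 18751−1 = 18750
step 3: 18750 = 5^(5 + 1) + 5^5; sub 6 for 5: 6^(6 + 1) + 6^6; = 326592; G_4 = 326592−1 = 326591
step 4: 326591 = 6^(6 + 1) + 5·6^5 + 5·6^4 + 5·6^3 + 5·6^2 + 5·6 + 5; sub 7 for 6: 7^(7 + 1) + 5·7^5 + 5·7^4 + 5·7^3 + 5·7^2 + 5·7 + 5; = 5862841; G_5 = 5862841−1 = 5862840
step 5: 5862840 = 7^(7 + 1) + 5·7^5 + 5·7^4 + 5·7^3 + 5·7^2 + 5·7 + 4; sub 8 for 7: 8^(8 + 1) + 5·8^5 + 5·8^4 + 5·8^3 + 5·8^2 + 5·8 + 4; = 134404972; G_6 = 134404972−1 = 134404971
step 6: 134404971 = 8^(8 + 1) + 5·8^5 + 5·8^4 + 5·8^3 + 5·8^2 + 5·8 + 3; sub 9 for 8: 9^(9 + 1) + 5·9^5 + 5·9^4 + 5·9^3 + 5·9^2 + 5·9 + 3; = 3487116549; G_7 = 3487116549−1 = 3487116548
step 7: 3487116548 = 9^(9 + 1) + 5·9^5 + 5·9^4 + 5·9^3 + 5·9^2 + 5·9 + 2; sub 10 for 9: 10^(10 + 1) + 5·10^5 + 5·10^4 + 5·10^3 + 5·10^2 + 5·10 + 2; = 100000555552; G_8 = 100000555552−1 = 100000555551

3138429262497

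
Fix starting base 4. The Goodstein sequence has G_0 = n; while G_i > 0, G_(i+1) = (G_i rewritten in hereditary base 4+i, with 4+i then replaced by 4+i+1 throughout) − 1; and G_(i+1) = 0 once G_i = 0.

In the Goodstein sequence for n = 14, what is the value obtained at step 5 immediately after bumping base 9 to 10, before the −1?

24

G_0=14  [base 4] 3·4 + 2  →[4↦5]→  3·5 + 2 = 17  −1 ⇒ G_1=16
G_1=16  [base 5] 3·5 + 1  →[5↦6]→  3·6 + 1 = 19  −1 ⇒ G_2=18
G_2=18  [base 6] 3·6  →[6↦7]→  3·7 = 21  −1 ⇒ G_3=20
G_3=20  [base 7] 2·7 + 6  →[7↦8]→  2·8 + 6 = 22  −1 ⇒ G_4=21
G_4=21  [base 8] 2·8 + 5  →[8↦9]→  2·9 + 5 = 23  −1 ⇒ G_5=22
G_5=22  [base 9] 2·9 + 4  →[9↦10]→  2·10 + 4 = 24  −1 ⇒ G_6=23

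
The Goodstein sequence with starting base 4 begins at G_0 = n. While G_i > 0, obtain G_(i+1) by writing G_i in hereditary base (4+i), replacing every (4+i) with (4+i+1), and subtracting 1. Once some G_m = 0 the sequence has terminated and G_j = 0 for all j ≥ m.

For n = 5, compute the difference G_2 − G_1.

0

i=0: 5 = 4 + 1 (b=4); 4→5: 5 + 1 = 6; 6−1 = 5
i=1: 5 = 5 (b=5); 5→6: 6 = 6; 6−1 = 5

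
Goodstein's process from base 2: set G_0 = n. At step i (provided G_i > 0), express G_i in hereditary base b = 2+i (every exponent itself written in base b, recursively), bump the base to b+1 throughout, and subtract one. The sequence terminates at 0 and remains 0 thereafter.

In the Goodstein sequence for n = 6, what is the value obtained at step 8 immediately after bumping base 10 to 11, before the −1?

G_0 = 6. HB_2(6) = 2^2 + 2. Bump = 30. G_1 = 29.
G_1 = 29. HB_3(29) = 3^3 + 2. Bump = 258. G_2 = 257.
G_2 = 257. HB_4(257) = 4^4 + 1. Bump = 3126. G_3 = 3125.
G_3 = 3125. HB_5(3125) = 5^5. Bump = 46656. G_4 = 46655.
G_4 = 46655. HB_6(46655) = 5·6^5 + 5·6^4 + 5·6^3 + 5·6^2 + 5·6 + 5. Bump = 98040. G_5 = 98039.
G_5 = 98039. HB_7(98039) = 5·7^5 + 5·7^4 + 5·7^3 + 5·7^2 + 5·7 + 4. Bump = 187244. G_6 = 187243.
G_6 = 187243. HB_8(187243) = 5·8^5 + 5·8^4 + 5·8^3 + 5·8^2 + 5·8 + 3. Bump = 332148. G_7 = 332147.
G_7 = 332147. HB_9(332147) = 5·9^5 + 5·9^4 + 5·9^3 + 5·9^2 + 5·9 + 2. Bump = 555552. G_8 = 555551.

885776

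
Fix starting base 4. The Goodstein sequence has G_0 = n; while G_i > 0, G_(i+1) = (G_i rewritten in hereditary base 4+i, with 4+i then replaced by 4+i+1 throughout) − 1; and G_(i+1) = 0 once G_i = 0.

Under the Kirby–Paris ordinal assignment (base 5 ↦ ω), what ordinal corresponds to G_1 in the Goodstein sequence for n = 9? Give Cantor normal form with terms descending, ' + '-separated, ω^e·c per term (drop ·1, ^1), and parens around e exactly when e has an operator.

G_0 = 9. HB_4(9) = 2·4 + 1. Bump = 11. G_1 = 10.
G_1 = 10. HB_5(10) = 2·5. Bump = 12. G_2 = 11.

ω·2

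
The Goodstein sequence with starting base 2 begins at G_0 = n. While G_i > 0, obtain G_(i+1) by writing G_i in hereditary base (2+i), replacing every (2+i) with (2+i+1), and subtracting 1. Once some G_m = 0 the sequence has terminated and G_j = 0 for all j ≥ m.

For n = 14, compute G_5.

5862840

(0) 14|_2 = 2^(2 + 1) + 2^2 + 2 ↦ 3^(3 + 1) + 3^3 + 3|_3 = 111 ⇒ 110
(1) 110|_3 = 3^(3 + 1) + 3^3 + 2 ↦ 4^(4 + 1) + 4^4 + 2|_4 = 1282 ⇒ 1281
(2) 1281|_4 = 4^(4 + 1) + 4^4 + 1 ↦ 5^(5 + 1) + 5^5 + 1|_5 = 18751 ⇒ 18750
(3) 18750|_5 = 5^(5 + 1) + 5^5 ↦ 6^(6 + 1) + 6^6|_6 = 326592 ⇒ 326591
(4) 326591|_6 = 6^(6 + 1) + 5·6^5 + 5·6^4 + 5·6^3 + 5·6^2 + 5·6 + 5 ↦ 7^(7 + 1) + 5·7^5 + 5·7^4 + 5·7^3 + 5·7^2 + 5·7 + 5|_7 = 5862841 ⇒ 5862840
(5) 5862840|_7 = 7^(7 + 1) + 5·7^5 + 5·7^4 + 5·7^3 + 5·7^2 + 5·7 + 4 ↦ 8^(8 + 1) + 5·8^5 + 5·8^4 + 5·8^3 + 5·8^2 + 5·8 + 4|_8 = 134404972 ⇒ 134404971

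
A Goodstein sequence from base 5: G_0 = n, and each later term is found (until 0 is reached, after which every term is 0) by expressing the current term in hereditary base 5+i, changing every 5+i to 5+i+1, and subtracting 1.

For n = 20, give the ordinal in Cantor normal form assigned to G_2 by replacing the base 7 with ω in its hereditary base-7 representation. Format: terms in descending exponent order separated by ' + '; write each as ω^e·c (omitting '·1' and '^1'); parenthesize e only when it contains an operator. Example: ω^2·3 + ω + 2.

[0] 20 ≡ 4·5 (base 5). Lift 6: 24. −1: 23.
[1] 23 ≡ 3·6 + 5 (base 6). Lift 7: 26. −1: 25.
[2] 25 ≡ 3·7 + 4 (base 7). Lift 8: 28. −1: 27.

ω·3 + 4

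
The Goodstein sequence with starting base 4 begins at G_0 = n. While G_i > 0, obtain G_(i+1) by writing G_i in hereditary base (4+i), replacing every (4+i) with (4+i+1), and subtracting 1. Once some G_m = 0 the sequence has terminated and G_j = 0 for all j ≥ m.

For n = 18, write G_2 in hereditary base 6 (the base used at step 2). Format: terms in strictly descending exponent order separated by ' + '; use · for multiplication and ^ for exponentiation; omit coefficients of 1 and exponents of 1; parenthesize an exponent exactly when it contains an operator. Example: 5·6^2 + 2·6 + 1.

6^2

18 —HB4→ 4^2 + 2 —bump→ 5^2 + 2 = 27 —(−1)→ 26
26 —HB5→ 5^2 + 1 —bump→ 6^2 + 1 = 37 —(−1)→ 36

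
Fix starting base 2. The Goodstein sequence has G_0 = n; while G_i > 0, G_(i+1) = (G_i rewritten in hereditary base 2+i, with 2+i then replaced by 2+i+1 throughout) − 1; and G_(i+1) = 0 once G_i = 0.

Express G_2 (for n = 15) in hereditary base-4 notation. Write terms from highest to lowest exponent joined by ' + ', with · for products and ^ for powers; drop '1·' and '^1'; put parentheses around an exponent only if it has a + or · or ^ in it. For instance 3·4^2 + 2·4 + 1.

base 2: 15 = 2^(2 + 1) + 2^2 + 2 + 1; at 3: 3^(3 + 1) + 3^3 + 3 + 1 = 112; next = 111
base 3: 111 = 3^(3 + 1) + 3^3 + 3; at 4: 4^(4 + 1) + 4^4 + 4 = 1284; next = 1283

4^(4 + 1) + 4^4 + 3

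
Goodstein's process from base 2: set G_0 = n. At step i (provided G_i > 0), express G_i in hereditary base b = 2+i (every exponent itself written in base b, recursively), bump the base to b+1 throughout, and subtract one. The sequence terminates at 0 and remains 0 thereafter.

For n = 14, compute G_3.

step 0: 14 = 2^(2 + 1) + 2^2 + 2; sub 3 for 2: 3^(3 + 1) + 3^3 + 3; = 111; G_1 = 111−1 = 110
step 1: 110 = 3^(3 + 1) + 3^3 + 2; sub 4 for 3: 4^(4 + 1) + 4^4 + 2; = 1282; G_2 = 1282−1 = 1281
step 2: 1281 = 4^(4 + 1) + 4^4 + 1; sub 5 for 4: 5^(5 + 1) + 5^5 + 1; = 18751; G_3 = 18751−1 = 18750
step 3: 18750 = 5^(5 + 1) + 5^5; sub 6 for 5: 6^(6 + 1) + 6^6; = 326592; G_4 = 326592−1 = 326591

18750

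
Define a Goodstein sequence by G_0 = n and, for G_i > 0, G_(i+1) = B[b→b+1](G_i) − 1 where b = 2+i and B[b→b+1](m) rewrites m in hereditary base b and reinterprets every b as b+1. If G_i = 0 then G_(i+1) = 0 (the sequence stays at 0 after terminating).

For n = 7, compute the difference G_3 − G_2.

2868

G_0=7  [base 2] 2^2 + 2 + 1  →[2↦3]→  3^3 + 3 + 1 = 31  −1 ⇒ G_1=30
G_1=30  [base 3] 3^3 + 3  →[3↦4]→  4^4 + 4 = 260  −1 ⇒ G_2=259
G_2=259  [base 4] 4^4 + 3  →[4↦5]→  5^5 + 3 = 3128  −1 ⇒ G_3=3127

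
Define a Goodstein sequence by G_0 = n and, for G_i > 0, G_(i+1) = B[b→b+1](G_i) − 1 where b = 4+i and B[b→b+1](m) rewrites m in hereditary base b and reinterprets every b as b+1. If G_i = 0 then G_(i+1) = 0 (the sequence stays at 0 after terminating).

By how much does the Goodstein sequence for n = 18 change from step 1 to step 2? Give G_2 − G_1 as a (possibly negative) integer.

base 4: 18 = 4^2 + 2; at 5: 5^2 + 2 = 27; next = 26
base 5: 26 = 5^2 + 1; at 6: 6^2 + 1 = 37; next = 36

10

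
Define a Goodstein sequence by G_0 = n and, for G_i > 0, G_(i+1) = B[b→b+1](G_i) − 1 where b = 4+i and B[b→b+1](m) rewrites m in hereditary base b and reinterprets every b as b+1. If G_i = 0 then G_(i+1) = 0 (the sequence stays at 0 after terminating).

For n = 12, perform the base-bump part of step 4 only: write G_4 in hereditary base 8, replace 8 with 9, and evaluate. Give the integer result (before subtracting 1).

19

base 4: 12 = 3·4; at 5: 3·5 = 15; next = 14
base 5: 14 = 2·5 + 4; at 6: 2·6 + 4 = 16; next = 15
base 6: 15 = 2·6 + 3; at 7: 2·7 + 3 = 17; next = 16
base 7: 16 = 2·7 + 2; at 8: 2·8 + 2 = 18; next = 17
base 8: 17 = 2·8 + 1; at 9: 2·9 + 1 = 19; next = 18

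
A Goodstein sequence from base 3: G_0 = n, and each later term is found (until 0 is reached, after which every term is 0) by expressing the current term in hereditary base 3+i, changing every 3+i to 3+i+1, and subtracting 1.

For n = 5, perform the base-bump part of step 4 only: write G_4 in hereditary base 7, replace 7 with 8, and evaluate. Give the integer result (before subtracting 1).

4

(0) 5|_3 = 3 + 2 ↦ 4 + 2|_4 = 6 ⇒ 5
(1) 5|_4 = 4 + 1 ↦ 5 + 1|_5 = 6 ⇒ 5
(2) 5|_5 = 5 ↦ 6|_6 = 6 ⇒ 5
(3) 5|_6 = 5 ↦ 5|_7 = 5 ⇒ 4
(4) 4|_7 = 4 ↦ 4|_8 = 4 ⇒ 3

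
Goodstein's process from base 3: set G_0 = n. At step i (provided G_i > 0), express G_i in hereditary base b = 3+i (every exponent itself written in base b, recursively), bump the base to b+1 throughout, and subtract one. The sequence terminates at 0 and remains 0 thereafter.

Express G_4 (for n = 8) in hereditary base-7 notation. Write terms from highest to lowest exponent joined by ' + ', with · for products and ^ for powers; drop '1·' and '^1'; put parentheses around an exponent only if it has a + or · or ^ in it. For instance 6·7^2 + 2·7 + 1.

[0] 8 ≡ 2·3 + 2 (base 3). Lift 4: 10. −1: 9.
[1] 9 ≡ 2·4 + 1 (base 4). Lift 5: 11. −1: 10.
[2] 10 ≡ 2·5 (base 5). Lift 6: 12. −1: 11.
[3] 11 ≡ 6 + 5 (base 6). Lift 7: 12. −1: 11.
[4] 11 ≡ 7 + 4 (base 7). Lift 8: 12. −1: 11.

7 + 4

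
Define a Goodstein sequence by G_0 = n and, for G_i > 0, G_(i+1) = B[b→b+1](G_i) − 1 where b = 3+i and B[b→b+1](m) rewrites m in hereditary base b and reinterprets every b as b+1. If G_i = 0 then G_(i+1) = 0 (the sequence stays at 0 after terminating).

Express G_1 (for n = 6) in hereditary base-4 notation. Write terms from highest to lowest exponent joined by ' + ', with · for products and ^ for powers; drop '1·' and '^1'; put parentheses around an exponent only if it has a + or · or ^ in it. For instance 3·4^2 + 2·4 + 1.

4 + 3

[0] 6 ≡ 2·3 (base 3). Lift 4: 8. −1: 7.
[1] 7 ≡ 4 + 3 (base 4). Lift 5: 8. −1: 7.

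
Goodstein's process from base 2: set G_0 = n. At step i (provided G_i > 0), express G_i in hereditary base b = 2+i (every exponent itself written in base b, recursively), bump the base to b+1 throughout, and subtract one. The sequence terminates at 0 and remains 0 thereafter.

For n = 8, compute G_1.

80

G_0 = 8. HB_2(8) = 2^(2 + 1). Bump = 81. G_1 = 80.
G_1 = 80. HB_3(80) = 2·3^3 + 2·3^2 + 2·3 + 2. Bump = 554. G_2 = 553.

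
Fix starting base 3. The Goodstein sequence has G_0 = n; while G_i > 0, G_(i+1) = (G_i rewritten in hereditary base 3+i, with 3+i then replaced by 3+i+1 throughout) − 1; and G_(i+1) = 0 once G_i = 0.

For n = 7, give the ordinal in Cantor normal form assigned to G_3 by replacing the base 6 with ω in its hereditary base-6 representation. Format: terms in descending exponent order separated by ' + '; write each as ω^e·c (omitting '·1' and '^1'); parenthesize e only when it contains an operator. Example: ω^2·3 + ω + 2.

(0) 7|_3 = 2·3 + 1 ↦ 2·4 + 1|_4 = 9 ⇒ 8
(1) 8|_4 = 2·4 ↦ 2·5|_5 = 10 ⇒ 9
(2) 9|_5 = 5 + 4 ↦ 6 + 4|_6 = 10 ⇒ 9
(3) 9|_6 = 6 + 3 ↦ 7 + 3|_7 = 10 ⇒ 9

ω + 3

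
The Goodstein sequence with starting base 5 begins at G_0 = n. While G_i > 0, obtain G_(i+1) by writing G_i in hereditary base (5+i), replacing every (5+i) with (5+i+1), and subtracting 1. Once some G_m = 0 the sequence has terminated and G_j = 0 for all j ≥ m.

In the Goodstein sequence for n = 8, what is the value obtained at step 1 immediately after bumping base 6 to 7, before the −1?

[0] 8 ≡ 5 + 3 (base 5). Lift 6: 9. −1: 8.
[1] 8 ≡ 6 + 2 (base 6). Lift 7: 9. −1: 8.

9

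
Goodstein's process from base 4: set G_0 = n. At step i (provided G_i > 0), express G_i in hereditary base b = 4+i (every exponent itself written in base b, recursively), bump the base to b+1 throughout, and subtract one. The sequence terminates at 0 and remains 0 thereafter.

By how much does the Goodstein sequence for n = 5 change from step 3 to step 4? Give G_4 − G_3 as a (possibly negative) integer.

G_0=5  [base 4] 4 + 1  →[4↦5]→  5 + 1 = 6  −1 ⇒ G_1=5
G_1=5  [base 5] 5  →[5↦6]→  6 = 6  −1 ⇒ G_2=5
G_2=5  [base 6] 5  →[6↦7]→  5 = 5  −1 ⇒ G_3=4
G_3=4  [base 7] 4  →[7↦8]→  4 = 4  −1 ⇒ G_4=3

-1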